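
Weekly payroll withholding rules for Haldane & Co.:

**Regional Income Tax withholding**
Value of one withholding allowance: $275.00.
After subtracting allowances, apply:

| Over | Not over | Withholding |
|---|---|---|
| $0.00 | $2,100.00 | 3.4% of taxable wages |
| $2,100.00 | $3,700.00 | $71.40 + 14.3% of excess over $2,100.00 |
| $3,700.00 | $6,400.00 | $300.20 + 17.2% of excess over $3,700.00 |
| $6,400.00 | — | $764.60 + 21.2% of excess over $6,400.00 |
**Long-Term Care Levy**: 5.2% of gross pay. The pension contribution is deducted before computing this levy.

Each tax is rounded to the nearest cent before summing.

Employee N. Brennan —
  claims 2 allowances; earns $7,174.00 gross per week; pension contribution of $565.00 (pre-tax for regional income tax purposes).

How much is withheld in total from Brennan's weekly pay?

$1,049.62

Regional Income Tax: taxable = $7,174.00 − $565.00 − 2×$275.00 = $6,059.00
  $300.20 + 17.2% × ($6,059.00 − $3,700.00) = $300.20 + 17.2% × $2,359.00 = $705.95
Long-Term Care Levy: 5.2% × $6,609.00 = $343.67
Total: $705.95 + $343.67 = $1,049.62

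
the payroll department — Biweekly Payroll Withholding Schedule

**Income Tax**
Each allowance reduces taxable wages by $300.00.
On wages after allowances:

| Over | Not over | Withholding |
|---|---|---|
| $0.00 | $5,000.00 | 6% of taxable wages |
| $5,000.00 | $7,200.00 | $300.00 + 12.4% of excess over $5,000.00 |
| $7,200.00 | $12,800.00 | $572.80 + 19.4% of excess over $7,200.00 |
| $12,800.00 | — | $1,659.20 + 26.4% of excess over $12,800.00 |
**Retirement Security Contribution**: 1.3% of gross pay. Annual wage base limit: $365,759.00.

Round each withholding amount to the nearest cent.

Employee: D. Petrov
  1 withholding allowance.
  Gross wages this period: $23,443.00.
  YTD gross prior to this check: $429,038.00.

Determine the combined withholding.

Income Tax: taxable = $23,443.00 − 1×$300.00 = $23,143.00
  $1,659.20 + 26.4% × ($23,143.00 − $12,800.00) = $1,659.20 + 26.4% × $10,343.00 = $4,389.75
Retirement Security Contribution: YTD $429,038.00 ≥ cap $365,759.00 → $0.00
Total: $4,389.75 + $0.00 = $4,389.75

$4,389.75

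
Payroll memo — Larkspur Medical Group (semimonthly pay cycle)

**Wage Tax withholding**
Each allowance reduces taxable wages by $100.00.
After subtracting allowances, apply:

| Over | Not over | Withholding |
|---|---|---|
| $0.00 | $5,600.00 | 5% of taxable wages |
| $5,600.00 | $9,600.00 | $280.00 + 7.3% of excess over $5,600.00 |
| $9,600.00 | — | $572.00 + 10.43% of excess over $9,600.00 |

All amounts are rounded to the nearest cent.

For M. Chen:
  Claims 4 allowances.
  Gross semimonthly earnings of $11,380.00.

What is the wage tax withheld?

$715.93

Wage Tax: taxable = $11,380.00 − 4×$100.00 = $10,980.00
  $572.00 + 10.43% × ($10,980.00 − $9,600.00) = $572.00 + 10.43% × $1,380.00 = $715.93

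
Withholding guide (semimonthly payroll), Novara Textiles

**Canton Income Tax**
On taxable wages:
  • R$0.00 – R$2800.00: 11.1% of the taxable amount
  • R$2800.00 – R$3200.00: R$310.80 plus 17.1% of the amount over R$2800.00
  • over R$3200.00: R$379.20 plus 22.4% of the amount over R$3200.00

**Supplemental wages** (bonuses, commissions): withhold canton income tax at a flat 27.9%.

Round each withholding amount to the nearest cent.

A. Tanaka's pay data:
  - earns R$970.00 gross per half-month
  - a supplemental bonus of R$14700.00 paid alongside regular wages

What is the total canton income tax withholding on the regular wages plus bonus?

R$4208.97

Canton Income Tax: taxable = R$970.00
  11.1% × R$970.00 = R$107.67
Supplemental (27.9% flat on bonus): 27.9% × R$14700.00 = R$4101.30
Total canton income tax: R$107.67 + R$4101.30 = R$4208.97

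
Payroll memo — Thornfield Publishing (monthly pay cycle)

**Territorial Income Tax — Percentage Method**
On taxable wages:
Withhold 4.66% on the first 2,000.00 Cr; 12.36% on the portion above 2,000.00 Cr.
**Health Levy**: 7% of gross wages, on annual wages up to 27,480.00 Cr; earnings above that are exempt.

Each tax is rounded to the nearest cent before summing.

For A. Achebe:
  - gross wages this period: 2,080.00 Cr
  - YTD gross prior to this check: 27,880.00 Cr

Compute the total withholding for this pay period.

Territorial Income Tax: taxable = 2,080.00 Cr
  93.20 Cr + 12.36% × (2,080.00 Cr − 2,000.00 Cr) = 93.20 Cr + 12.36% × 80.00 Cr = 103.09 Cr
Health Levy: YTD 27,880.00 Cr ≥ cap 27,480.00 Cr → 0.00 Cr
Total: 103.09 Cr + 0.00 Cr = 103.09 Cr

103.09 Cr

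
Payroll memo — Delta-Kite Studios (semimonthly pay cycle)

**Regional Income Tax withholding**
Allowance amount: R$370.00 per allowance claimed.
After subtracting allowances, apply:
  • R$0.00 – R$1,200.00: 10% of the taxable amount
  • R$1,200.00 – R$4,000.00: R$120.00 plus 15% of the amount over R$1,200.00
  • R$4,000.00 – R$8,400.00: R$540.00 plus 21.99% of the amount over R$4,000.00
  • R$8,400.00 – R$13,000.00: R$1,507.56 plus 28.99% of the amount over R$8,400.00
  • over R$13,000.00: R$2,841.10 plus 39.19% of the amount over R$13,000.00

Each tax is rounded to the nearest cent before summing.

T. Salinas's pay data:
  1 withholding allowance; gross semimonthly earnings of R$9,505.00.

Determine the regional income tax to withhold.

Regional Income Tax: taxable = R$9,505.00 − 1×R$370.00 = R$9,135.00
  R$1,507.56 + 28.99% × (R$9,135.00 − R$8,400.00) = R$1,507.56 + 28.99% × R$735.00 = R$1,720.64

R$1,720.64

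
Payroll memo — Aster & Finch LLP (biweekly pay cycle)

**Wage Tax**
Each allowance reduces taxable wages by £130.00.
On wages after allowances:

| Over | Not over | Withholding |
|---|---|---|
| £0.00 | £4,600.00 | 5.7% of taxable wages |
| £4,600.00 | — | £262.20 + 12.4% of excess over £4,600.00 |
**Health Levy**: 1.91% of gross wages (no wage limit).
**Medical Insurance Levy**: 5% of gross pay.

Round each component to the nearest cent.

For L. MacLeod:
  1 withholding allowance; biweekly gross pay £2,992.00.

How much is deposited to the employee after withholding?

£2,622.12

Wage Tax: taxable = £2,992.00 − 1×£130.00 = £2,862.00
  5.7% × £2,862.00 = £163.13
Health Levy: 1.91% × £2,992.00 = £57.15
Medical Insurance Levy: 5% × £2,992.00 = £149.60
Total withheld: £163.13 + £57.15 + £149.60 = £369.88
Net pay: £2,992.00 − £369.88 = £2,622.12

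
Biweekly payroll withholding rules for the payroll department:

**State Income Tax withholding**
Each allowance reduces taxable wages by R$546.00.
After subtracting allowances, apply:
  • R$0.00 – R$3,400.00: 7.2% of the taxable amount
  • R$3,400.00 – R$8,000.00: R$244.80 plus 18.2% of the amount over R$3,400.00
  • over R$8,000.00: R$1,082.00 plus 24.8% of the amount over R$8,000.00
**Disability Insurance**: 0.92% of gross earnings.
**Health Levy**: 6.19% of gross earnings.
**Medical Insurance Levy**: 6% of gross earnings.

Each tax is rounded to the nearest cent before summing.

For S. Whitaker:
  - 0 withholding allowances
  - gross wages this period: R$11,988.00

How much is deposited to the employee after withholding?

State Income Tax: taxable = R$11,988.00
  R$1,082.00 + 24.8% × (R$11,988.00 − R$8,000.00) = R$1,082.00 + 24.8% × R$3,988.00 = R$2,071.02
Disability Insurance: 0.92% × R$11,988.00 = R$110.29
Health Levy: 6.19% × R$11,988.00 = R$742.06
Medical Insurance Levy: 6% × R$11,988.00 = R$719.28
Total withheld: R$2,071.02 + R$110.29 + R$742.06 + R$719.28 = R$3,642.65
Net pay: R$11,988.00 − R$3,642.65 = R$8,345.35

R$8,345.35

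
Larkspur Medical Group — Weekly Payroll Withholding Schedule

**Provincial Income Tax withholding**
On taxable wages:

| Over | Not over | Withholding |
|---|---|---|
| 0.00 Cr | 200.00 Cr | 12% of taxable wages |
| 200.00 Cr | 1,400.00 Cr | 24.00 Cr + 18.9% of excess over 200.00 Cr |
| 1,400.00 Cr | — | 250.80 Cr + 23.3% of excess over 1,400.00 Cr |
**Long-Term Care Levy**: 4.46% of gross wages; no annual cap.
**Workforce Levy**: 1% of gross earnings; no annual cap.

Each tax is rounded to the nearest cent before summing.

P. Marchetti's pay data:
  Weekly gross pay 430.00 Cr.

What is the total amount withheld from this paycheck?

90.95 Cr

Provincial Income Tax: taxable = 430.00 Cr
  24.00 Cr + 18.9% × (430.00 Cr − 200.00 Cr) = 24.00 Cr + 18.9% × 230.00 Cr = 67.47 Cr
Long-Term Care Levy: 4.46% × 430.00 Cr = 19.18 Cr
Workforce Levy: 1% × 430.00 Cr = 4.30 Cr
Total: 67.47 Cr + 19.18 Cr + 4.30 Cr = 90.95 Cr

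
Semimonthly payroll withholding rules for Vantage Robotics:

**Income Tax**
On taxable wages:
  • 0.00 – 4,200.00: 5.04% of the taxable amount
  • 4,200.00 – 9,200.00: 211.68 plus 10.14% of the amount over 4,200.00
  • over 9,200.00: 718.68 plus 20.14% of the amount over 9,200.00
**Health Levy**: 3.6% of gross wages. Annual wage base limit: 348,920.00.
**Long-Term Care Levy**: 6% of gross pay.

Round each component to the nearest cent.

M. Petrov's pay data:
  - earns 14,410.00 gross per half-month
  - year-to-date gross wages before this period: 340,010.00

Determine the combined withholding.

2,953.33

Income Tax: taxable = 14,410.00
  718.68 + 20.14% × (14,410.00 − 9,200.00) = 718.68 + 20.14% × 5,210.00 = 1,767.97
Health Levy: cap 348,920.00 − YTD 340,010.00 = 8,910.00 subject; 3.6% × 8,910.00 = 320.76
Long-Term Care Levy: 6% × 14,410.00 = 864.60
Total: 1,767.97 + 320.76 + 864.60 = 2,953.33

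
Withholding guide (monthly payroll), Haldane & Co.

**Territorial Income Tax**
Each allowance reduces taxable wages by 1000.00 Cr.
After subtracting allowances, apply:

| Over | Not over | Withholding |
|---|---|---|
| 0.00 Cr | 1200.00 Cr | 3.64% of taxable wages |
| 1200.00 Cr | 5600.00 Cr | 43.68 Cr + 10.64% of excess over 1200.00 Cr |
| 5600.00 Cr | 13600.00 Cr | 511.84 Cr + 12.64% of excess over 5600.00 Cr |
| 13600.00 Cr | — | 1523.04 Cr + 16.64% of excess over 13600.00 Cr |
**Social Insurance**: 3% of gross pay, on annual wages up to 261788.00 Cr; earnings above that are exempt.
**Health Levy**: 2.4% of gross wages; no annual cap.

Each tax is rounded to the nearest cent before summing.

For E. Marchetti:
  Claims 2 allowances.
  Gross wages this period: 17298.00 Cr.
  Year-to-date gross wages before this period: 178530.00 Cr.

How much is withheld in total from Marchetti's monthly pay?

Territorial Income Tax: taxable = 17298.00 Cr − 2×1000.00 Cr = 15298.00 Cr
  1523.04 Cr + 16.64% × (15298.00 Cr − 13600.00 Cr) = 1523.04 Cr + 16.64% × 1698.00 Cr = 1805.59 Cr
Social Insurance: 3% × 17298.00 Cr = 518.94 Cr
Health Levy: 2.4% × 17298.00 Cr = 415.15 Cr
Total: 1805.59 Cr + 518.94 Cr + 415.15 Cr = 2739.68 Cr

2739.68 Cr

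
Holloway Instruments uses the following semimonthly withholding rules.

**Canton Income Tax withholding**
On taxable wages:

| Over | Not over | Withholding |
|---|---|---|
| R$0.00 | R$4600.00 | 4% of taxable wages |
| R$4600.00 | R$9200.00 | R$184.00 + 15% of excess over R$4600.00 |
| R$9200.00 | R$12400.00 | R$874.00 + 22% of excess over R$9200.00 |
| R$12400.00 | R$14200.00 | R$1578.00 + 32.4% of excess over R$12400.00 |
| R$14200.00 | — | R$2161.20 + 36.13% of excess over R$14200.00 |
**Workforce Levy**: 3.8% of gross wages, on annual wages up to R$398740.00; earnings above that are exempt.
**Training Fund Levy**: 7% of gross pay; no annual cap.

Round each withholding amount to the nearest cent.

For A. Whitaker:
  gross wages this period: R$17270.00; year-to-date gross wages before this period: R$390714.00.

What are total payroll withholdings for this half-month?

Canton Income Tax: taxable = R$17270.00
  R$2161.20 + 36.13% × (R$17270.00 − R$14200.00) = R$2161.20 + 36.13% × R$3070.00 = R$3270.39
Workforce Levy: cap R$398740.00 − YTD R$390714.00 = R$8026.00 subject; 3.8% × R$8026.00 = R$304.99
Training Fund Levy: 7% × R$17270.00 = R$1208.90
Total: R$3270.39 + R$304.99 + R$1208.90 = R$4784.28

R$4784.28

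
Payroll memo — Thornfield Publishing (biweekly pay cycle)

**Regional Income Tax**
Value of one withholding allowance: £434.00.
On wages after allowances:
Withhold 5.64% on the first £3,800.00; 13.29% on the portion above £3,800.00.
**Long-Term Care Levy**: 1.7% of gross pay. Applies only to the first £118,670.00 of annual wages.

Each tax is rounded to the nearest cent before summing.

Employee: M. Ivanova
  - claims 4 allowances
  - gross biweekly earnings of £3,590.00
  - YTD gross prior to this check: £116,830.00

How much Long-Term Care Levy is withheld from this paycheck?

Long-Term Care Levy: cap £118,670.00 − YTD £116,830.00 = £1,840.00 subject; 1.7% × £1,840.00 = £31.28

£31.28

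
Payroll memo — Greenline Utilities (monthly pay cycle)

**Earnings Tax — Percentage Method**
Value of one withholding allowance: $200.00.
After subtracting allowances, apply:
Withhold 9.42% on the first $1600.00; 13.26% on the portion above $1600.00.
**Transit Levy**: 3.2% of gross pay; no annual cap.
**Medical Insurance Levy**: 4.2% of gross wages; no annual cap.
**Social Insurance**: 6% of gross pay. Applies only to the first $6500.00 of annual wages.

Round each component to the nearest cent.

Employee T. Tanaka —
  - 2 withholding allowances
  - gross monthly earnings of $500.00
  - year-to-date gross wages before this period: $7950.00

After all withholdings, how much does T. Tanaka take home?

Earnings Tax: taxable = $500.00 − 2×$200.00 = $100.00
  9.42% × $100.00 = $9.42
Transit Levy: 3.2% × $500.00 = $16.00
Medical Insurance Levy: 4.2% × $500.00 = $21.00
Social Insurance: YTD $7950.00 ≥ cap $6500.00 → $0.00
Total withheld: $9.42 + $16.00 + $21.00 + $0.00 = $46.42
Net pay: $500.00 − $46.42 = $453.58

$453.58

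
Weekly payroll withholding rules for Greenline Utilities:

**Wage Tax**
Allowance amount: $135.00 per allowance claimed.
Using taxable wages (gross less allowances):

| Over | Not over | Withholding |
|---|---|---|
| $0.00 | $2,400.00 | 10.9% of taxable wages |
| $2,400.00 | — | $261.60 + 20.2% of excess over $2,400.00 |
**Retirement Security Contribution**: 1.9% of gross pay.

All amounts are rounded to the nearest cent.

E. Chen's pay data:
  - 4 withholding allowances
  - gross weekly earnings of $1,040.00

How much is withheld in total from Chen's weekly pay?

Wage Tax: taxable = $1,040.00 − 4×$135.00 = $500.00
  10.9% × $500.00 = $54.50
Retirement Security Contribution: 1.9% × $1,040.00 = $19.76
Total: $54.50 + $19.76 = $74.26

$74.26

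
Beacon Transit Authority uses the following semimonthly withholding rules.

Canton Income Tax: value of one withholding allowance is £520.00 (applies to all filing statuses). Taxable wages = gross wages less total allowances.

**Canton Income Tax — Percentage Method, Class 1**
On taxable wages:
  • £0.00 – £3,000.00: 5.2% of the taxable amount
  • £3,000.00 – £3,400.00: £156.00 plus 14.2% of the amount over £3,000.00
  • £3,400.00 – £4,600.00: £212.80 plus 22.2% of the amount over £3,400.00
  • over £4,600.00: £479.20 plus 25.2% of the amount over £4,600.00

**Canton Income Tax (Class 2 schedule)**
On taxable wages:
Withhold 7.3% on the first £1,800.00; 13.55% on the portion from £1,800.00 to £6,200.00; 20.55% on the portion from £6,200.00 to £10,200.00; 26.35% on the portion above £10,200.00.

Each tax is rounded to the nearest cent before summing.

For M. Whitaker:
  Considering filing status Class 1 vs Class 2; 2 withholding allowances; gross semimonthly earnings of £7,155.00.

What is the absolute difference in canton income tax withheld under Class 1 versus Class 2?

£144.90

Canton Income Tax (Class 1): taxable = £7,155.00 − 2×£520.00 = £6,115.00
  £479.20 + 25.2% × (£6,115.00 − £4,600.00) = £479.20 + 25.2% × £1,515.00 = £860.98
Canton Income Tax (Class 2): taxable = £7,155.00 − 2×£520.00 = £6,115.00
  £131.40 + 13.55% × (£6,115.00 − £1,800.00) = £131.40 + 13.55% × £4,315.00 = £716.08
Difference: |£860.98 − £716.08| = £144.90 (higher under Class 1)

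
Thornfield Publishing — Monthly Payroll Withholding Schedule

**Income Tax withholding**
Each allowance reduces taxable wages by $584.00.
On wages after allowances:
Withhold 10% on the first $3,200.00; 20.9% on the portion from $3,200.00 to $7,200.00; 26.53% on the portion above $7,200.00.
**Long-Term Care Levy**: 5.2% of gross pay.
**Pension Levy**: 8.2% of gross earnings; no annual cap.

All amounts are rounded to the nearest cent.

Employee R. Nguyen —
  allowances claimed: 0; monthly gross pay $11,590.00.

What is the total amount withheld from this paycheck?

$3,873.73

Income Tax: taxable = $11,590.00
  $1,156.00 + 26.53% × ($11,590.00 − $7,200.00) = $1,156.00 + 26.53% × $4,390.00 = $2,320.67
Long-Term Care Levy: 5.2% × $11,590.00 = $602.68
Pension Levy: 8.2% × $11,590.00 = $950.38
Total: $2,320.67 + $602.68 + $950.38 = $3,873.73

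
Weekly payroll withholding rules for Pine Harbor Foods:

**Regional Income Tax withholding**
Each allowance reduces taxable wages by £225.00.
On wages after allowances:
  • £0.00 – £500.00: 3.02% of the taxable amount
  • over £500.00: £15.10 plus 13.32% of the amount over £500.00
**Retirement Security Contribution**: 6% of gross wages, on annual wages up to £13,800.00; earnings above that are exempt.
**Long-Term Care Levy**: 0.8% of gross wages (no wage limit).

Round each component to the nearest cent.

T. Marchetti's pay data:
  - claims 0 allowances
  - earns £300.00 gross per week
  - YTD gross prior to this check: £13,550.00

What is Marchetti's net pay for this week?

£273.54

Regional Income Tax: taxable = £300.00
  3.02% × £300.00 = £9.06
Retirement Security Contribution: cap £13,800.00 − YTD £13,550.00 = £250.00 subject; 6% × £250.00 = £15.00
Long-Term Care Levy: 0.8% × £300.00 = £2.40
Total withheld: £9.06 + £15.00 + £2.40 = £26.46
Net pay: £300.00 − £26.46 = £273.54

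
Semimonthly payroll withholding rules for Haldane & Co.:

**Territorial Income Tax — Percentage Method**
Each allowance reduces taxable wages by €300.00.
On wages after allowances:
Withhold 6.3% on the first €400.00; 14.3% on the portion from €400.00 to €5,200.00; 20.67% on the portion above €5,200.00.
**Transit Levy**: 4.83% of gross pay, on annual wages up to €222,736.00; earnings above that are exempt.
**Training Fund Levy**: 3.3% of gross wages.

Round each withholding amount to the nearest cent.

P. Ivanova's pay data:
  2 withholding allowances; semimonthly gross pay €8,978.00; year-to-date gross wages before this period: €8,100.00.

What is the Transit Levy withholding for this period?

€433.64

Transit Levy: 4.83% × €8,978.00 = €433.64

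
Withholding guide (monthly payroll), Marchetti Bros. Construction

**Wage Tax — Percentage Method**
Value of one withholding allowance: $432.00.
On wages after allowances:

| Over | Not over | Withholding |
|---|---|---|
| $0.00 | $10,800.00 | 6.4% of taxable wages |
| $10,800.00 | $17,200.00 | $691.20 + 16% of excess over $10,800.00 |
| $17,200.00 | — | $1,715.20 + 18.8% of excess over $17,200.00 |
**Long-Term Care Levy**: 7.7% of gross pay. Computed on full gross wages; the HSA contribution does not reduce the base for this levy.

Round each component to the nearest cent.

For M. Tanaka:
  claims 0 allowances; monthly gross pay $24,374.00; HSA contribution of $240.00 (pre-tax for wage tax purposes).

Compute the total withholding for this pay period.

Wage Tax: taxable = $24,374.00 − $240.00 = $24,134.00
  $1,715.20 + 18.8% × ($24,134.00 − $17,200.00) = $1,715.20 + 18.8% × $6,934.00 = $3,018.79
Long-Term Care Levy: 7.7% × $24,374.00 = $1,876.80
Total: $3,018.79 + $1,876.80 = $4,895.59

$4,895.59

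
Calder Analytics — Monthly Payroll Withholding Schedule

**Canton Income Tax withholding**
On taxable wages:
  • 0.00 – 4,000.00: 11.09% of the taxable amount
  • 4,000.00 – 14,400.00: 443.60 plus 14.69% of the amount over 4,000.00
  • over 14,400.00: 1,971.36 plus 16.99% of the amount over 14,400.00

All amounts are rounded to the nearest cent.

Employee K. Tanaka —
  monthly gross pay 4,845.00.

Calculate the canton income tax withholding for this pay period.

567.73

Canton Income Tax: taxable = 4,845.00
  443.60 + 14.69% × (4,845.00 − 4,000.00) = 443.60 + 14.69% × 845.00 = 567.73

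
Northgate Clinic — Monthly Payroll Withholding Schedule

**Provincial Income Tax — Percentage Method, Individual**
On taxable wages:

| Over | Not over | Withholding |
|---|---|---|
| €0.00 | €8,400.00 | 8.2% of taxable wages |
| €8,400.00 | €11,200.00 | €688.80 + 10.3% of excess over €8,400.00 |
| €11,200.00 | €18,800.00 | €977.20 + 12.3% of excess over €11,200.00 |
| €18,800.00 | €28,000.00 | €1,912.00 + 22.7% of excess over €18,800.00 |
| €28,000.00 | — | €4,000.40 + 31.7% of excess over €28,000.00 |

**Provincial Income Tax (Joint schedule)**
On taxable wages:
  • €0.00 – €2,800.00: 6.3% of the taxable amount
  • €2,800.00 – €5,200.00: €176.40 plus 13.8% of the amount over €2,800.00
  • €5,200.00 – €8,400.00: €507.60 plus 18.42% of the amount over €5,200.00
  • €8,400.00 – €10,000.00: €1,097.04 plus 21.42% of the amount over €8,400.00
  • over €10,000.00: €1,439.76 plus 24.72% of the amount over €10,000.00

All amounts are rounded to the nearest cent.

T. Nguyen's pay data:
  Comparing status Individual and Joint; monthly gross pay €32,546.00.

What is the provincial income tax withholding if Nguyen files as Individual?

Provincial Income Tax (Individual): taxable = €32,546.00
  €4,000.40 + 31.7% × (€32,546.00 − €28,000.00) = €4,000.40 + 31.7% × €4,546.00 = €5,441.48

€5,441.48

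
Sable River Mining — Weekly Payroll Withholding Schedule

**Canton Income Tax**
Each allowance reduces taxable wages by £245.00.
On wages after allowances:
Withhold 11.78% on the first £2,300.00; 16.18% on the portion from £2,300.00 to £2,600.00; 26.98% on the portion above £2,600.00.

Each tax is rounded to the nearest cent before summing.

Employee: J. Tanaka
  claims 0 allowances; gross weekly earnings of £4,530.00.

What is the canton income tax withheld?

Canton Income Tax: taxable = £4,530.00
  £319.48 + 26.98% × (£4,530.00 − £2,600.00) = £319.48 + 26.98% × £1,930.00 = £840.19

£840.19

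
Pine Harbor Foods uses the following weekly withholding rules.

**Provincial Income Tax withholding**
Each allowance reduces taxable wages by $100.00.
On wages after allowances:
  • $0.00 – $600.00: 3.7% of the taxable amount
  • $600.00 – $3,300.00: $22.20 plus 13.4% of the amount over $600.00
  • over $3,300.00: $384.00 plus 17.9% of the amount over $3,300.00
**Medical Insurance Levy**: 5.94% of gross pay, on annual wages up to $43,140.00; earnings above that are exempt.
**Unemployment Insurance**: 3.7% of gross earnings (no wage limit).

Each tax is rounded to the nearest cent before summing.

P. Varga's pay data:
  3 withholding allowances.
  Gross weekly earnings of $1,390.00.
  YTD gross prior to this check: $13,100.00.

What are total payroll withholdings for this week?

Provincial Income Tax: taxable = $1,390.00 − 3×$100.00 = $1,090.00
  $22.20 + 13.4% × ($1,090.00 − $600.00) = $22.20 + 13.4% × $490.00 = $87.86
Medical Insurance Levy: 5.94% × $1,390.00 = $82.57
Unemployment Insurance: 3.7% × $1,390.00 = $51.43
Total: $87.86 + $82.57 + $51.43 = $221.86

$221.86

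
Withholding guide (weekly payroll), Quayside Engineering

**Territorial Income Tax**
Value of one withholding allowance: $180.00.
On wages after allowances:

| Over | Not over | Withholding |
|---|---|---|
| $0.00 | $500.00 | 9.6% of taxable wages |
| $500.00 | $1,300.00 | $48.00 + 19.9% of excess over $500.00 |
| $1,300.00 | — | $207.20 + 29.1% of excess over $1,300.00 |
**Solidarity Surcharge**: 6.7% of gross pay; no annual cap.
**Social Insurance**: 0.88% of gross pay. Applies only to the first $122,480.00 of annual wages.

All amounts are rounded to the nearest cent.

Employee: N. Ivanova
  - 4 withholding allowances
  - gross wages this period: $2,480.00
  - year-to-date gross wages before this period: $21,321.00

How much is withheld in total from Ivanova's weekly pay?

Territorial Income Tax: taxable = $2,480.00 − 4×$180.00 = $1,760.00
  $207.20 + 29.1% × ($1,760.00 − $1,300.00) = $207.20 + 29.1% × $460.00 = $341.06
Solidarity Surcharge: 6.7% × $2,480.00 = $166.16
Social Insurance: 0.88% × $2,480.00 = $21.82
Total: $341.06 + $166.16 + $21.82 = $529.04

$529.04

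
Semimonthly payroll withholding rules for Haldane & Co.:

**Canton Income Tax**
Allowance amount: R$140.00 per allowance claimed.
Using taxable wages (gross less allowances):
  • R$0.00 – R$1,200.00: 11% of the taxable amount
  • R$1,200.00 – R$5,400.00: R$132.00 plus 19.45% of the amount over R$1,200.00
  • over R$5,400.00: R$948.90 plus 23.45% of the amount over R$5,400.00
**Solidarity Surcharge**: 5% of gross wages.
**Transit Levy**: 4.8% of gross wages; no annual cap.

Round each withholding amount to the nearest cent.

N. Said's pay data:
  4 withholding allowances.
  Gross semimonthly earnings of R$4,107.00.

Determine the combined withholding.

R$990.98

Canton Income Tax: taxable = R$4,107.00 − 4×R$140.00 = R$3,547.00
  R$132.00 + 19.45% × (R$3,547.00 − R$1,200.00) = R$132.00 + 19.45% × R$2,347.00 = R$588.49
Solidarity Surcharge: 5% × R$4,107.00 = R$205.35
Transit Levy: 4.8% × R$4,107.00 = R$197.14
Total: R$588.49 + R$205.35 + R$197.14 = R$990.98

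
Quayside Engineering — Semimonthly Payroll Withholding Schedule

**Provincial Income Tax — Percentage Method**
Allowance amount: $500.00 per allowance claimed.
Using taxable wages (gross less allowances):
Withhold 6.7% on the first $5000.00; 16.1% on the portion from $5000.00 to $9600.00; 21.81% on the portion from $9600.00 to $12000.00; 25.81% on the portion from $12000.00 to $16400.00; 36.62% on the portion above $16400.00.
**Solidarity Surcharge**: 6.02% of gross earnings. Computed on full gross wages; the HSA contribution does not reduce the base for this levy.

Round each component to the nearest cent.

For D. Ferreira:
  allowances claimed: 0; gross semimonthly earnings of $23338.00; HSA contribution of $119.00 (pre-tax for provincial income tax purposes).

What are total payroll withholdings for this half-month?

Provincial Income Tax: taxable = $23338.00 − $119.00 = $23219.00
  $2734.68 + 36.62% × ($23219.00 − $16400.00) = $2734.68 + 36.62% × $6819.00 = $5231.80
Solidarity Surcharge: 6.02% × $23338.00 = $1404.95
Total: $5231.80 + $1404.95 = $6636.75

$6636.75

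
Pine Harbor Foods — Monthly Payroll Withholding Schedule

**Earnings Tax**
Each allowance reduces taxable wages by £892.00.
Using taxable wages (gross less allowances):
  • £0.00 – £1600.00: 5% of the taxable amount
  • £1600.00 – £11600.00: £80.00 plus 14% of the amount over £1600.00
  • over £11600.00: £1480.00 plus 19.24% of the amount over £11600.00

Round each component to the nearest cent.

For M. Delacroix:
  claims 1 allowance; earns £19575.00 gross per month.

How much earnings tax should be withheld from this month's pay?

Earnings Tax: taxable = £19575.00 − 1×£892.00 = £18683.00
  £1480.00 + 19.24% × (£18683.00 − £11600.00) = £1480.00 + 19.24% × £7083.00 = £2842.77

£2842.77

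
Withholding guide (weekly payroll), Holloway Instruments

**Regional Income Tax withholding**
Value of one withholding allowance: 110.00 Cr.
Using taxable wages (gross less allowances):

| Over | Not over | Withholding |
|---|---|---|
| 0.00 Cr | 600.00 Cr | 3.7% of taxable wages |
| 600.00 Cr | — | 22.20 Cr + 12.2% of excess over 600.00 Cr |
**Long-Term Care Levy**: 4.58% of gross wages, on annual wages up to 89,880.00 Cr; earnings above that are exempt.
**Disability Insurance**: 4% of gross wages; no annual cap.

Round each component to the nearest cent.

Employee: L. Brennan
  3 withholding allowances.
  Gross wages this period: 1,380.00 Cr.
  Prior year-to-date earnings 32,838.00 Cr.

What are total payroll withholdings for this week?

195.50 Cr

Regional Income Tax: taxable = 1,380.00 Cr − 3×110.00 Cr = 1,050.00 Cr
  22.20 Cr + 12.2% × (1,050.00 Cr − 600.00 Cr) = 22.20 Cr + 12.2% × 450.00 Cr = 77.10 Cr
Long-Term Care Levy: 4.58% × 1,380.00 Cr = 63.20 Cr
Disability Insurance: 4% × 1,380.00 Cr = 55.20 Cr
Total: 77.10 Cr + 63.20 Cr + 55.20 Cr = 195.50 Cr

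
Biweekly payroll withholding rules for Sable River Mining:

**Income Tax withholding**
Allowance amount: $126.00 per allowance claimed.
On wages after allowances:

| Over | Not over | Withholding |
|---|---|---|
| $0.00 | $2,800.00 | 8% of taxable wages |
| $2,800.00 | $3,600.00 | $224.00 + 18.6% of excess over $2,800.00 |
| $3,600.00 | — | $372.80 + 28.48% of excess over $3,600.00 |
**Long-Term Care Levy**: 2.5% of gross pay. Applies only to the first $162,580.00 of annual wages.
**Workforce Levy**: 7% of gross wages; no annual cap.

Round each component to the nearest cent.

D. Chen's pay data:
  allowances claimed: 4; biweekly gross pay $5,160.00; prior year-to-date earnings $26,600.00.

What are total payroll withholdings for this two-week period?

$1,163.75

Income Tax: taxable = $5,160.00 − 4×$126.00 = $4,656.00
  $372.80 + 28.48% × ($4,656.00 − $3,600.00) = $372.80 + 28.48% × $1,056.00 = $673.55
Long-Term Care Levy: 2.5% × $5,160.00 = $129.00
Workforce Levy: 7% × $5,160.00 = $361.20
Total: $673.55 + $129.00 + $361.20 = $1,163.75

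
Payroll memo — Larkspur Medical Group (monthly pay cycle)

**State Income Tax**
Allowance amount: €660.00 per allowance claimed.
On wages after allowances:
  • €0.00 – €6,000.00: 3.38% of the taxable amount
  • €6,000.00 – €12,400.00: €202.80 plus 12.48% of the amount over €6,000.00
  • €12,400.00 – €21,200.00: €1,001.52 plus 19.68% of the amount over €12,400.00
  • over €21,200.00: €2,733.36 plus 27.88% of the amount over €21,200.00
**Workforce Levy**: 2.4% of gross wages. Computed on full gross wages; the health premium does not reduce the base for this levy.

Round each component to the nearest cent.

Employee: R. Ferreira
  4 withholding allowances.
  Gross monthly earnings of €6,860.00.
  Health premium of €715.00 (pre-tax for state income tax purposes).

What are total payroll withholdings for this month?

€283.11

State Income Tax: taxable = €6,860.00 − €715.00 − 4×€660.00 = €3,505.00
  3.38% × €3,505.00 = €118.47
Workforce Levy: 2.4% × €6,860.00 = €164.64
Total: €118.47 + €164.64 = €283.11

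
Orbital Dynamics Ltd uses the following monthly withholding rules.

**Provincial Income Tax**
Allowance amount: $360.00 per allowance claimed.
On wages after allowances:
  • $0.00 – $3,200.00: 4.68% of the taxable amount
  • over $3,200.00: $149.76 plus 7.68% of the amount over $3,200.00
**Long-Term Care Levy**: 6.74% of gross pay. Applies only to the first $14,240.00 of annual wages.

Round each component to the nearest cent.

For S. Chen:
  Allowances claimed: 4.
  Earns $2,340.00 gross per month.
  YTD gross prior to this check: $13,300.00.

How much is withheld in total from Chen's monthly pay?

Provincial Income Tax: taxable = $2,340.00 − 4×$360.00 = $900.00
  4.68% × $900.00 = $42.12
Long-Term Care Levy: cap $14,240.00 − YTD $13,300.00 = $940.00 subject; 6.74% × $940.00 = $63.36
Total: $42.12 + $63.36 = $105.48

$105.48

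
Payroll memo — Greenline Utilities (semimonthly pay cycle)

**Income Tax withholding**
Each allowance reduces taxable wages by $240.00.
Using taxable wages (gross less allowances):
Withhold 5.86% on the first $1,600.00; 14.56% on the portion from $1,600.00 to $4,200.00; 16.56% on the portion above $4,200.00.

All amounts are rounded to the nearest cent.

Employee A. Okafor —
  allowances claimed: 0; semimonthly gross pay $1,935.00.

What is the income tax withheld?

$142.54

Income Tax: taxable = $1,935.00
  $93.76 + 14.56% × ($1,935.00 − $1,600.00) = $93.76 + 14.56% × $335.00 = $142.54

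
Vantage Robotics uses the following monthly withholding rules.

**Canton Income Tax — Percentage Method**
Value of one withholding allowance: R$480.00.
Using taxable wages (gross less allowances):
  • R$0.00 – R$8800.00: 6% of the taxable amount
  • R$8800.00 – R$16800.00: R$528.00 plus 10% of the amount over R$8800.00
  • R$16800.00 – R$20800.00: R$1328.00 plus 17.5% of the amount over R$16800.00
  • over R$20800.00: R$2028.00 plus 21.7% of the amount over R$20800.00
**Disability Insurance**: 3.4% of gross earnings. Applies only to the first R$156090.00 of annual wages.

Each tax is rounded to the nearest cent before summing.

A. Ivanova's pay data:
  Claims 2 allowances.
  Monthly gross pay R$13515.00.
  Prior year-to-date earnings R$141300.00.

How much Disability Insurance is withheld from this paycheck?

R$459.51

Disability Insurance: 3.4% × R$13515.00 = R$459.51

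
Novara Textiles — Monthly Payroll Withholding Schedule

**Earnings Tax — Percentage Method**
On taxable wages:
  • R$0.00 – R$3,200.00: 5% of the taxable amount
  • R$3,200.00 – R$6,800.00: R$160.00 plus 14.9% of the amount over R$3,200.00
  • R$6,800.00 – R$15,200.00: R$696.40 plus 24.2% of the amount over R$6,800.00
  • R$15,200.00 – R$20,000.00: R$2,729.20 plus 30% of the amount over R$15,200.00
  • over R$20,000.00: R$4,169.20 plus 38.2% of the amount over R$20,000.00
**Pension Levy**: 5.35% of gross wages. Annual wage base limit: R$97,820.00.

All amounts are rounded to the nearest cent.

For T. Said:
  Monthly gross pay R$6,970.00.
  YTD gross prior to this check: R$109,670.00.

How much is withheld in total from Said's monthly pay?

Earnings Tax: taxable = R$6,970.00
  R$696.40 + 24.2% × (R$6,970.00 − R$6,800.00) = R$696.40 + 24.2% × R$170.00 = R$737.54
Pension Levy: YTD R$109,670.00 ≥ cap R$97,820.00 → R$0.00
Total: R$737.54 + R$0.00 = R$737.54

R$737.54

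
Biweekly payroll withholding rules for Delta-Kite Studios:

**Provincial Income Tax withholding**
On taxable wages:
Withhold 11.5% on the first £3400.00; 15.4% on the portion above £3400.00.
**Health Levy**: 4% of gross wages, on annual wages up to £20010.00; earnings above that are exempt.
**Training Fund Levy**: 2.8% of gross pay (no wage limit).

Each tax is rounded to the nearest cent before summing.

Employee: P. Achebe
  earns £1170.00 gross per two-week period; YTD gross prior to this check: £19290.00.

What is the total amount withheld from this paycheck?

Provincial Income Tax: taxable = £1170.00
  11.5% × £1170.00 = £134.55
Health Levy: cap £20010.00 − YTD £19290.00 = £720.00 subject; 4% × £720.00 = £28.80
Training Fund Levy: 2.8% × £1170.00 = £32.76
Total: £134.55 + £28.80 + £32.76 = £196.11

£196.11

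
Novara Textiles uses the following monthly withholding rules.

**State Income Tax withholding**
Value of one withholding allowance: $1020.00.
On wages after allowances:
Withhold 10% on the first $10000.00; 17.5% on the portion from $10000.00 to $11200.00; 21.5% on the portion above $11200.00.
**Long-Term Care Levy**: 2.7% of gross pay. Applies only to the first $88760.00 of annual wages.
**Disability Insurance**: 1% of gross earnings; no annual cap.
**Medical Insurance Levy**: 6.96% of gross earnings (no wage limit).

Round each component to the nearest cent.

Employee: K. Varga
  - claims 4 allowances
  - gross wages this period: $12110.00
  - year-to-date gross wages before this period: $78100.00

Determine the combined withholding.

$2054.78

State Income Tax: taxable = $12110.00 − 4×$1020.00 = $8030.00
  10% × $8030.00 = $803.00
Long-Term Care Levy: cap $88760.00 − YTD $78100.00 = $10660.00 subject; 2.7% × $10660.00 = $287.82
Disability Insurance: 1% × $12110.00 = $121.10
Medical Insurance Levy: 6.96% × $12110.00 = $842.86
Total: $803.00 + $287.82 + $121.10 + $842.86 = $2054.78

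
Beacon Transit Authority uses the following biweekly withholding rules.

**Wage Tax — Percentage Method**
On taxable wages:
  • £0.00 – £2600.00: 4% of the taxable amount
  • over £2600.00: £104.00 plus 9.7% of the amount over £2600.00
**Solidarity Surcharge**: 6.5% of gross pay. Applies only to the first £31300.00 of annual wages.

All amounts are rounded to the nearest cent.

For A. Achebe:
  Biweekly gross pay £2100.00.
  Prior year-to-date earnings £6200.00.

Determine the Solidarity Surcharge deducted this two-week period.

Solidarity Surcharge: 6.5% × £2100.00 = £136.50

£136.50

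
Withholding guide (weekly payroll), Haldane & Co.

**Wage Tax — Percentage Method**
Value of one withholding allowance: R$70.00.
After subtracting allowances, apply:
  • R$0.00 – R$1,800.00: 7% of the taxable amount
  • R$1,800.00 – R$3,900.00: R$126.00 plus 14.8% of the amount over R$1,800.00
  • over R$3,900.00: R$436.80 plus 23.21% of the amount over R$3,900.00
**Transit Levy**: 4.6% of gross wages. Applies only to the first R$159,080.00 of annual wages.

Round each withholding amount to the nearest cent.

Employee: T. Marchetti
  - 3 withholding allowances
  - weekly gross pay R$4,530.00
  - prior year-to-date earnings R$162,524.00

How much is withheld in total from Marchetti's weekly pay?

R$534.28

Wage Tax: taxable = R$4,530.00 − 3×R$70.00 = R$4,320.00
  R$436.80 + 23.21% × (R$4,320.00 − R$3,900.00) = R$436.80 + 23.21% × R$420.00 = R$534.28
Transit Levy: YTD R$162,524.00 ≥ cap R$159,080.00 → R$0.00
Total: R$534.28 + R$0.00 = R$534.28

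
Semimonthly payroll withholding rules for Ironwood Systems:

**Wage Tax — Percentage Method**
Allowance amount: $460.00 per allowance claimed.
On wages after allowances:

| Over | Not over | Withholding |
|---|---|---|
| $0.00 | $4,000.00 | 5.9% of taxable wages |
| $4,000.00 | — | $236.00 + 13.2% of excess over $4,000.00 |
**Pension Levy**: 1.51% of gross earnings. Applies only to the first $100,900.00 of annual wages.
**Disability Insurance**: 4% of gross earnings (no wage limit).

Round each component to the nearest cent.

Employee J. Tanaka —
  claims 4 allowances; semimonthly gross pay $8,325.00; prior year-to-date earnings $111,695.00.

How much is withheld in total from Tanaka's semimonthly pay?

Wage Tax: taxable = $8,325.00 − 4×$460.00 = $6,485.00
  $236.00 + 13.2% × ($6,485.00 − $4,000.00) = $236.00 + 13.2% × $2,485.00 = $564.02
Pension Levy: YTD $111,695.00 ≥ cap $100,900.00 → $0.00
Disability Insurance: 4% × $8,325.00 = $333.00
Total: $564.02 + $0.00 + $333.00 = $897.02

$897.02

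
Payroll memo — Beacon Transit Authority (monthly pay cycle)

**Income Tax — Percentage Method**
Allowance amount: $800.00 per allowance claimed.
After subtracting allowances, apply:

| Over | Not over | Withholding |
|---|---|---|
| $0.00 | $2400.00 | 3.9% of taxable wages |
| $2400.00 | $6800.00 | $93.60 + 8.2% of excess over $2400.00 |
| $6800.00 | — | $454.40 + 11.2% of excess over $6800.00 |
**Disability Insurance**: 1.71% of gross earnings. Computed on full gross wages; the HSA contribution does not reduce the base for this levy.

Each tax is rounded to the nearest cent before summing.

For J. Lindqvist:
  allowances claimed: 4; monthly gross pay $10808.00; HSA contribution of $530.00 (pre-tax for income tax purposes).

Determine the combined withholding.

$670.36

Income Tax: taxable = $10808.00 − $530.00 − 4×$800.00 = $7078.00
  $454.40 + 11.2% × ($7078.00 − $6800.00) = $454.40 + 11.2% × $278.00 = $485.54
Disability Insurance: 1.71% × $10808.00 = $184.82
Total: $485.54 + $184.82 = $670.36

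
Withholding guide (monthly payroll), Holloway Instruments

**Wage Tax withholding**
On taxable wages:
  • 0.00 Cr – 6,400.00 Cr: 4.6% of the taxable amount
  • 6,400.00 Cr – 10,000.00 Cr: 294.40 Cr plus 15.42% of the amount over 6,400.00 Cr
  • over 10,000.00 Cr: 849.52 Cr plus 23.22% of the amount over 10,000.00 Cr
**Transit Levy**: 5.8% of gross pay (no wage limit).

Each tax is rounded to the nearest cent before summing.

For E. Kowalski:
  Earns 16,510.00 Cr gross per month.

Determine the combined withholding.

Wage Tax: taxable = 16,510.00 Cr
  849.52 Cr + 23.22% × (16,510.00 Cr − 10,000.00 Cr) = 849.52 Cr + 23.22% × 6,510.00 Cr = 2,361.14 Cr
Transit Levy: 5.8% × 16,510.00 Cr = 957.58 Cr
Total: 2,361.14 Cr + 957.58 Cr = 3,318.72 Cr

3,318.72 Cr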